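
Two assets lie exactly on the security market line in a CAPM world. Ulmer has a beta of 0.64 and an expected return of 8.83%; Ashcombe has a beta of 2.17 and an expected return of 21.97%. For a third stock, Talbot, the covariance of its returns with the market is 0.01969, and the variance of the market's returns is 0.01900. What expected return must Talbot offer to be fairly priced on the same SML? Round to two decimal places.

12.23%

MRP = (21.97% − 8.83%) / (2.17 − 0.64) = 8.5882%
R_f = 8.83% − 0.64 × 8.5882% = 3.3336%
β_Talbot = Cov / Var(R_m) = 0.01969 / 0.01900 = 1.0363
E(R_Talbot) = R_f + β × MRP = 3.3336% + 1.0363 × 8.5882% = 12.23%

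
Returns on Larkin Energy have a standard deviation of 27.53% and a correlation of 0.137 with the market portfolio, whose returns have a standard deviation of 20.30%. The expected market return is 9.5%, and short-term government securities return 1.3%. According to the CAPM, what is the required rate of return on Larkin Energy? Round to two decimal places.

2.82%

β = ρ × σ_i / σ_m = 0.137 × 27.53% / 20.30% = 0.1858
MRP = 9.5% − 1.3% = 8.20%
E(R) = 1.3% + 0.1858 × 8.2% = 2.82%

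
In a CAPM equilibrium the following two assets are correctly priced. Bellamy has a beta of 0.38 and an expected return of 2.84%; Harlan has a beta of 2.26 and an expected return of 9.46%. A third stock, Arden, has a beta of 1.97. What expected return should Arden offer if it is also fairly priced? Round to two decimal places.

8.44%

MRP (SML slope) = (9.46% − 2.84%) / (2.26 − 0.38) = 6.62% / 1.88 = 3.5213%
R_f (intercept) = 2.84% − 0.38 × 3.5213% = 1.5019%
E(R_Arden) = R_f + β × MRP = 1.5019% + 1.97 × 3.5213% = 8.44%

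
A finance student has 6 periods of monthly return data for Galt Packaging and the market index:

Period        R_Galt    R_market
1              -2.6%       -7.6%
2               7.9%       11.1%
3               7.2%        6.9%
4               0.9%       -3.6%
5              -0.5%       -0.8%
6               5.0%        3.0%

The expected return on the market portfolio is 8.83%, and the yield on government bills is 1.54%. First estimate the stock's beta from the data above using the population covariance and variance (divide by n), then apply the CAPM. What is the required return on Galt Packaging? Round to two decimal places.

Mean R_i = (-2.6 + 7.9 + 7.2 + 0.9 − 0.5 + 5.0) / 6 = 2.9833%
Mean R_m = (-7.6 + 11.1 + 6.9 − 3.6 − 0.8 + 3.0) / 6 = 1.5000%
Σ(R_i − R̄_i)(R_m − R̄_m) = 142.4400  ⇒  Cov = 142.4400 / 6 = 23.7400
Σ(R_m − R̄_m)² = 237.6800  ⇒  Var(R_m) = 237.6800 / 6 = 39.6133
β = Cov / Var(R_m) = 23.7400 / 39.6133 = 0.5993
MRP = 8.83% − 1.54% = 7.29%
E(R) = R_f + β × MRP = 1.54% + 0.5993 × 7.29% = 5.91%

5.91%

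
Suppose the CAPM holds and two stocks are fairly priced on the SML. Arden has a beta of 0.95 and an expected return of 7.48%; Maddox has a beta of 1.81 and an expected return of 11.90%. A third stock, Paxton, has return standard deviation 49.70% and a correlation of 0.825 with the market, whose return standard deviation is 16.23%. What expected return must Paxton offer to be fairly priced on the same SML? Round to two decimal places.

15.58%

MRP = (11.90% − 7.48%) / (1.81 − 0.95) = 5.1395%
R_f = 7.48% − 0.95 × 5.1395% = 2.5975%
β_Paxton = ρ·σ_i/σ_m = 0.825 × 49.70 / 16.23 = 2.5263
E(R_Paxton) = R_f + β × MRP = 2.5975% + 2.5263 × 5.1395% = 15.58%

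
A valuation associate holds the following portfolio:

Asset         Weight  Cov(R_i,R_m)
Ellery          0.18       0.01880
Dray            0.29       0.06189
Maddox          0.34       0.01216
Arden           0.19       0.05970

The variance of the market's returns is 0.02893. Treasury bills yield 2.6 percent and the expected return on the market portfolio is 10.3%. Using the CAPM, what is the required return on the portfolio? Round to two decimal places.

β_Ellery = 0.01880 / 0.02893 = 0.6498
β_Dray = 0.06189 / 0.02893 = 2.1393
β_Maddox = 0.01216 / 0.02893 = 0.4203
β_Arden = 0.05970 / 0.02893 = 2.0636
β_P = Σ w_i β_i = 0.18×0.6498 + 0.29×2.1393 + 0.34×0.4203 + 0.19×2.0636 = 1.2723
MRP = 10.3% − 2.6% = 7.70%
E(R_P) = R_f + β_P × MRP = 2.6% + 1.2723 × 7.7% = 12.40%

12.40%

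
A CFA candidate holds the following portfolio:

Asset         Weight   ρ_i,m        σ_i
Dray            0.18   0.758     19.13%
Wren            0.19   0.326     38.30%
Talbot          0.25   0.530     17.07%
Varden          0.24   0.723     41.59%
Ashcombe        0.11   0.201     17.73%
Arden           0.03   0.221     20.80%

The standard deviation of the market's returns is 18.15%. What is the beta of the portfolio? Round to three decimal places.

β_Dray = 0.758 × 19.13% / 18.15% = 0.7989
β_Wren = 0.326 × 38.30% / 18.15% = 0.6879
β_Talbot = 0.530 × 17.07% / 18.15% = 0.4985
β_Varden = 0.723 × 41.59% / 18.15% = 1.6567
β_Ashcombe = 0.201 × 17.73% / 18.15% = 0.1963
β_Arden = 0.221 × 20.80% / 18.15% = 0.2533
β_P = Σ w_i β_i = 0.18×0.7989 + 0.19×0.6879 + 0.25×0.4985 + 0.24×1.6567 + 0.11×0.1963 + 0.03×0.2533 = 0.8259

0.826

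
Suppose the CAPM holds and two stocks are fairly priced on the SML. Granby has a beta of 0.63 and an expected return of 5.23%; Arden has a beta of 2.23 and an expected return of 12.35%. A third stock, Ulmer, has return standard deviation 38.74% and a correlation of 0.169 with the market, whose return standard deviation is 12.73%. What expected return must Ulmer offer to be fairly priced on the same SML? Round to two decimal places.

4.72%

MRP = (12.35% − 5.23%) / (2.23 − 0.63) = 4.4500%
R_f = 5.23% − 0.63 × 4.4500% = 2.4265%
β_Ulmer = ρ·σ_i/σ_m = 0.169 × 38.74 / 12.73 = 0.5143
E(R_Ulmer) = R_f + β × MRP = 2.4265% + 0.5143 × 4.4500% = 4.72%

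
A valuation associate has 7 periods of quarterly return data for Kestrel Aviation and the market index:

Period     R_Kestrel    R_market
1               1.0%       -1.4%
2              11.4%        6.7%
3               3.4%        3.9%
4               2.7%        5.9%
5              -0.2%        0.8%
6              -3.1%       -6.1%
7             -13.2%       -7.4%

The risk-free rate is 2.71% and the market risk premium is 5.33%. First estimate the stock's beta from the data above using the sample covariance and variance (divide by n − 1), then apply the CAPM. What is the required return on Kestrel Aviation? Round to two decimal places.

8.92%

Mean R_i = (1.0 + 11.4 + 3.4 + 2.7 − 0.2 − 3.1 − 13.2) / 7 = 0.2857%
Mean R_m = (-1.4 + 6.7 + 3.9 + 5.9 + 0.8 − 6.1 − 7.4) / 7 = 0.3429%
Σ(R_i − R̄_i)(R_m − R̄_m) = 219.9143  ⇒  Cov = 219.9143 / 6 = 36.6524
Σ(R_m − R̄_m)² = 188.6571  ⇒  Var(R_m) = 188.6571 / 6 = 31.4429
β = Cov / Var(R_m) = 36.6524 / 31.4429 = 1.1657
E(R) = R_f + β × MRP = 2.71% + 1.1657 × 5.33% = 8.92%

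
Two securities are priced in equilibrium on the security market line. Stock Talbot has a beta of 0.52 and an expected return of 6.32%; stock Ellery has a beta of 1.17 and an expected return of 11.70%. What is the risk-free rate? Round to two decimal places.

2.02%

Both satisfy E(R) = R_f + β·MRP, so the slope of the SML is
MRP = (11.70% − 6.32%) / (1.17 − 0.52) = 5.38% / 0.65 = 8.2769%
R_f = E(R_Talbot) − β_Talbot·MRP = 6.32% − 0.52 × 8.2769% = 2.0160%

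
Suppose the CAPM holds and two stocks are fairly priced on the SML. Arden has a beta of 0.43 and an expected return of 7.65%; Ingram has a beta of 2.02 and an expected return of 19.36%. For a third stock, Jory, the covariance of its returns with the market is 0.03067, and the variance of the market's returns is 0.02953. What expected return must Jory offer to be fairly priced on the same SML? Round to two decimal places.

MRP = (19.36% − 7.65%) / (2.02 − 0.43) = 7.3648%
R_f = 7.65% − 0.43 × 7.3648% = 4.4831%
β_Jory = Cov / Var(R_m) = 0.03067 / 0.02953 = 1.0386
E(R_Jory) = R_f + β × MRP = 4.4831% + 1.0386 × 7.3648% = 12.13%

12.13%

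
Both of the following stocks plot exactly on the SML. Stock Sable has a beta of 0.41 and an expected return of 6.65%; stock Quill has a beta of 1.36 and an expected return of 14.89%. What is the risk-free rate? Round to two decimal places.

3.09%

Both satisfy E(R) = R_f + β·MRP, so the slope of the SML is
MRP = (14.89% − 6.65%) / (1.36 − 0.41) = 8.24% / 0.95 = 8.6737%
R_f = E(R_Sable) − β_Sable·MRP = 6.65% − 0.41 × 8.6737% = 3.0938%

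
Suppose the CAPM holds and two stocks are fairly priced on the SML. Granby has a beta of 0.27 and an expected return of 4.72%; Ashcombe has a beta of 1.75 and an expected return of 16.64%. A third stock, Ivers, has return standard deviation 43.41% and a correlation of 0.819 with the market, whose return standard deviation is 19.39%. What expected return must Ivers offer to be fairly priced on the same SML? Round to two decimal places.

MRP = (16.64% − 4.72%) / (1.75 − 0.27) = 8.0541%
R_f = 4.72% − 0.27 × 8.0541% = 2.5454%
β_Ivers = ρ·σ_i/σ_m = 0.819 × 43.41 / 19.39 = 1.8336
E(R_Ivers) = R_f + β × MRP = 2.5454% + 1.8336 × 8.0541% = 17.31%

17.31%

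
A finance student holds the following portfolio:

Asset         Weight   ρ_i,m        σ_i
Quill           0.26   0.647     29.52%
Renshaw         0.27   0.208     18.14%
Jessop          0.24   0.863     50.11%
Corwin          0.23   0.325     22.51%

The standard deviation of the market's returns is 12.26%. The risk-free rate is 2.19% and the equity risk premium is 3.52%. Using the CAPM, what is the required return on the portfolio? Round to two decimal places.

β_Quill = 0.647 × 29.52% / 12.26% = 1.5579
β_Renshaw = 0.208 × 18.14% / 12.26% = 0.3078
β_Jessop = 0.863 × 50.11% / 12.26% = 3.5273
β_Corwin = 0.325 × 22.51% / 12.26% = 0.5967
β_P = Σ w_i β_i = 0.26×1.5579 + 0.27×0.3078 + 0.24×3.5273 + 0.23×0.5967 = 1.4720
E(R_P) = R_f + β_P × MRP = 2.19% + 1.4720 × 3.52% = 7.37%

7.37%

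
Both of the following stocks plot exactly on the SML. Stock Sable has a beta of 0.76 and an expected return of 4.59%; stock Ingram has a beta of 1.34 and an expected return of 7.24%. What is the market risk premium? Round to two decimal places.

Both satisfy E(R) = R_f + β·MRP, so the slope of the SML is
MRP = (7.24% − 4.59%) / (1.34 − 0.76) = 2.65% / 0.58 = 4.5690%

4.57%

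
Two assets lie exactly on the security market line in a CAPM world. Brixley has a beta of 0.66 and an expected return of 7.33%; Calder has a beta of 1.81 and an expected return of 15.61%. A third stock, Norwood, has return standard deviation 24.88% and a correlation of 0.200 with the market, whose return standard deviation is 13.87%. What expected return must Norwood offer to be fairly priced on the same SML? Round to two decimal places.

MRP = (15.61% − 7.33%) / (1.81 − 0.66) = 7.2000%
R_f = 7.33% − 0.66 × 7.2000% = 2.5780%
β_Norwood = ρ·σ_i/σ_m = 0.200 × 24.88 / 13.87 = 0.3588
E(R_Norwood) = R_f + β × MRP = 2.5780% + 0.3588 × 7.2000% = 5.16%

5.16%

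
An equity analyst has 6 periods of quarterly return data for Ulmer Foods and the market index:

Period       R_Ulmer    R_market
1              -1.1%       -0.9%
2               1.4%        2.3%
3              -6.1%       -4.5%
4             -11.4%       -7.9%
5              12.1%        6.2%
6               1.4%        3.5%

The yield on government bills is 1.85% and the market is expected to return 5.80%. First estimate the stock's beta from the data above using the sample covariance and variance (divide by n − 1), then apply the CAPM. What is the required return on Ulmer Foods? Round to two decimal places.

7.55%

Mean R_i = (-1.1 + 1.4 − 6.1 − 11.4 + 12.1 + 1.4) / 6 = -0.6167%
Mean R_m = (-0.9 + 2.3 − 4.5 − 7.9 + 6.2 + 3.5) / 6 = -0.2167%
Σ(R_i − R̄_i)(R_m − R̄_m) = 200.8383  ⇒  Cov = 200.8383 / 5 = 40.1677
Σ(R_m − R̄_m)² = 139.1683  ⇒  Var(R_m) = 139.1683 / 5 = 27.8337
β = Cov / Var(R_m) = 40.1677 / 27.8337 = 1.4431
MRP = 5.80% − 1.85% = 3.95%
E(R) = R_f + β × MRP = 1.85% + 1.4431 × 3.95% = 7.55%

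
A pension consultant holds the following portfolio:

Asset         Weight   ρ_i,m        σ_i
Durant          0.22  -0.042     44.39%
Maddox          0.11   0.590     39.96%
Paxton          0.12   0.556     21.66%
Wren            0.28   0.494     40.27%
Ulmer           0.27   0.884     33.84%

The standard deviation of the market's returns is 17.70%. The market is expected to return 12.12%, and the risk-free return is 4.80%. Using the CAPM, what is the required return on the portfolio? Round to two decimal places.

β_Durant = -0.042 × 44.39% / 17.70% = -0.1053
β_Maddox = 0.590 × 39.96% / 17.70% = 1.3320
β_Paxton = 0.556 × 21.66% / 17.70% = 0.6804
β_Wren = 0.494 × 40.27% / 17.70% = 1.1239
β_Ulmer = 0.884 × 33.84% / 17.70% = 1.6901
β_P = Σ w_i β_i = 0.22×-0.1053 + 0.11×1.3320 + 0.12×0.6804 + 0.28×1.1239 + 0.27×1.6901 = 0.9760
MRP = 12.12% − 4.80% = 7.32%
E(R_P) = R_f + β_P × MRP = 4.80% + 0.9760 × 7.32% = 11.94%

11.94%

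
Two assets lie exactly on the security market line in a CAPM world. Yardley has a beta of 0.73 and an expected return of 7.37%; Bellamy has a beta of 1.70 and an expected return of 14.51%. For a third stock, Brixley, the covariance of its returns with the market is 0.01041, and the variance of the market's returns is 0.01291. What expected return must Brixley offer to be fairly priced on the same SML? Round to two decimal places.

7.93%

MRP = (14.51% − 7.37%) / (1.70 − 0.73) = 7.3608%
R_f = 7.37% − 0.73 × 7.3608% = 1.9966%
β_Brixley = Cov / Var(R_m) = 0.01041 / 0.01291 = 0.8064
E(R_Brixley) = R_f + β × MRP = 1.9966% + 0.8064 × 7.3608% = 7.93%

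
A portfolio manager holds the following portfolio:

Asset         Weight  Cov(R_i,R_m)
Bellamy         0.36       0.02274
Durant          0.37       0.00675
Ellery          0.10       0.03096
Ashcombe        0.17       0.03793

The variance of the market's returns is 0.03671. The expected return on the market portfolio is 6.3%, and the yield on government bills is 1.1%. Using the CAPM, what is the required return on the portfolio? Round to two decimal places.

β_Bellamy = 0.02274 / 0.03671 = 0.6194
β_Durant = 0.00675 / 0.03671 = 0.1839
β_Ellery = 0.03096 / 0.03671 = 0.8434
β_Ashcombe = 0.03793 / 0.03671 = 1.0332
β_P = Σ w_i β_i = 0.36×0.6194 + 0.37×0.1839 + 0.10×0.8434 + 0.17×1.0332 = 0.5510
MRP = 6.3% − 1.1% = 5.20%
E(R_P) = R_f + β_P × MRP = 1.1% + 0.5510 × 5.2% = 3.97%

3.97%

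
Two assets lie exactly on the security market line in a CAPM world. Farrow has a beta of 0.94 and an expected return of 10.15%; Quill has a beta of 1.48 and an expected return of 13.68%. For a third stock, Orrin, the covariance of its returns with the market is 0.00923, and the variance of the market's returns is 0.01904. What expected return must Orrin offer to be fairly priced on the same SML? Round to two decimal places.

MRP = (13.68% − 10.15%) / (1.48 − 0.94) = 6.5370%
R_f = 10.15% − 0.94 × 6.5370% = 4.0052%
β_Orrin = Cov / Var(R_m) = 0.00923 / 0.01904 = 0.4848
E(R_Orrin) = R_f + β × MRP = 4.0052% + 0.4848 × 6.5370% = 7.17%

7.17%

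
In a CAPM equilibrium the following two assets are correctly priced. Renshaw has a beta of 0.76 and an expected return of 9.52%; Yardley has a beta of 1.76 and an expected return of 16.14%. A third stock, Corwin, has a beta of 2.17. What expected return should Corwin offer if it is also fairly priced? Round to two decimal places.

MRP (SML slope) = (16.14% − 9.52%) / (1.76 − 0.76) = 6.62% / 1.00 = 6.6200%
R_f (intercept) = 9.52% − 0.76 × 6.6200% = 4.4888%
E(R_Corwin) = R_f + β × MRP = 4.4888% + 2.17 × 6.6200% = 18.85%

18.85%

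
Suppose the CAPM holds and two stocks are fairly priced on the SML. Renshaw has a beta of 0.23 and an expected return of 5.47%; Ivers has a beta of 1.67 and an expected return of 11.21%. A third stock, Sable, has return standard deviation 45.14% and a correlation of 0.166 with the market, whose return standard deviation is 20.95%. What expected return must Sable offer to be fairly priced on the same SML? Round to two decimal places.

MRP = (11.21% − 5.47%) / (1.67 − 0.23) = 3.9861%
R_f = 5.47% − 0.23 × 3.9861% = 4.5532%
β_Sable = ρ·σ_i/σ_m = 0.166 × 45.14 / 20.95 = 0.3577
E(R_Sable) = R_f + β × MRP = 4.5532% + 0.3577 × 3.9861% = 5.98%

5.98%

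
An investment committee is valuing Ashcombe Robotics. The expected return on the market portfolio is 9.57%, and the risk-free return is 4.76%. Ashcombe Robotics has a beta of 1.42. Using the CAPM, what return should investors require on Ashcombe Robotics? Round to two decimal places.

11.59%

Market risk premium = E(R_m) − R_f = 9.57% − 4.76% = 4.81%
E(R) = R_f + β × MRP = 4.76% + 1.42 × 4.81% = 11.59%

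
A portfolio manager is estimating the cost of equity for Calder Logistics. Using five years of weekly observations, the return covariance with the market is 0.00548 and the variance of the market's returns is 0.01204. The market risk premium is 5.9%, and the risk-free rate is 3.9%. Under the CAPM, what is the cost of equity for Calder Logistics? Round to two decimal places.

6.59%

β = Cov(R_i, R_m) / Var(R_m) = 0.00548 / 0.01204 = 0.4551
E(R) = R_f + β × MRP = 3.9% + 0.4551 × 5.9% = 6.59%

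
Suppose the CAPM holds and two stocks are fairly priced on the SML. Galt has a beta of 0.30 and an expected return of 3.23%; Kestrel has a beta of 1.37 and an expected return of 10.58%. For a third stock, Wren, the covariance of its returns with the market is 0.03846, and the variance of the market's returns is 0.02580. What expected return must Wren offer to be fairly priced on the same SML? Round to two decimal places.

MRP = (10.58% − 3.23%) / (1.37 − 0.30) = 6.8692%
R_f = 3.23% − 0.30 × 6.8692% = 1.1692%
β_Wren = Cov / Var(R_m) = 0.03846 / 0.02580 = 1.4907
E(R_Wren) = R_f + β × MRP = 1.1692% + 1.4907 × 6.8692% = 11.41%

11.41%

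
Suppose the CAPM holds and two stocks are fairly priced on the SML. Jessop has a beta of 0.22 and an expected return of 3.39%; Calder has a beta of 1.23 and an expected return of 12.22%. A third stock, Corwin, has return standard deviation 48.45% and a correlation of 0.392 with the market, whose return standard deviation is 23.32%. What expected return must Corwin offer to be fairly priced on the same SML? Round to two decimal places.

8.59%

MRP = (12.22% − 3.39%) / (1.23 − 0.22) = 8.7426%
R_f = 3.39% − 0.22 × 8.7426% = 1.4666%
β_Corwin = ρ·σ_i/σ_m = 0.392 × 48.45 / 23.32 = 0.8144
E(R_Corwin) = R_f + β × MRP = 1.4666% + 0.8144 × 8.7426% = 8.59%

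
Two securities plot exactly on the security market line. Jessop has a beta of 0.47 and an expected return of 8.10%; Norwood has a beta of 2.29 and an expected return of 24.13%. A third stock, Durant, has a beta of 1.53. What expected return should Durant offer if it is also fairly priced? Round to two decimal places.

17.44%

MRP (SML slope) = (24.13% − 8.10%) / (2.29 − 0.47) = 16.03% / 1.82 = 8.8077%
R_f (intercept) = 8.10% − 0.47 × 8.8077% = 3.9604%
E(R_Durant) = R_f + β × MRP = 3.9604% + 1.53 × 8.8077% = 17.44%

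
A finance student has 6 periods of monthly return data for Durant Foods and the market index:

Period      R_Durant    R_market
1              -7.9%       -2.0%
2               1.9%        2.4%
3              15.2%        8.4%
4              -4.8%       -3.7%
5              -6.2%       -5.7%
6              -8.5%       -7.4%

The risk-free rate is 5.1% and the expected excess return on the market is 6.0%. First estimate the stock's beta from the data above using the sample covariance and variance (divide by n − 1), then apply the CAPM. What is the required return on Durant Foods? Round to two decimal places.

13.90%

Mean R_i = (-7.9 + 1.9 + 15.2 − 4.8 − 6.2 − 8.5) / 6 = -1.7167%
Mean R_m = (-2.0 + 2.4 + 8.4 − 3.7 − 5.7 − 7.4) / 6 = -1.3333%
Σ(R_i − R̄_i)(R_m − R̄_m) = 250.3067  ⇒  Cov = 250.3067 / 5 = 50.0613
Σ(R_m − R̄_m)² = 170.5933  ⇒  Var(R_m) = 170.5933 / 5 = 34.1187
β = Cov / Var(R_m) = 50.0613 / 34.1187 = 1.4673
E(R) = R_f + β × MRP = 5.1% + 1.4673 × 6.0% = 13.90%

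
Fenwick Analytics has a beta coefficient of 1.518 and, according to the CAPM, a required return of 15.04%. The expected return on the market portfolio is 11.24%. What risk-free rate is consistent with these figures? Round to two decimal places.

3.90%

E(R) = R_f + β(E(R_m) − R_f) = R_f(1 − β) + β·E(R_m)
15.04% = R_f × (1 − 1.518) + 1.518 × 11.24%
15.04% = R_f × -0.518 + 17.06232%
R_f = (15.04% − 17.06232%) / -0.518 = 3.90%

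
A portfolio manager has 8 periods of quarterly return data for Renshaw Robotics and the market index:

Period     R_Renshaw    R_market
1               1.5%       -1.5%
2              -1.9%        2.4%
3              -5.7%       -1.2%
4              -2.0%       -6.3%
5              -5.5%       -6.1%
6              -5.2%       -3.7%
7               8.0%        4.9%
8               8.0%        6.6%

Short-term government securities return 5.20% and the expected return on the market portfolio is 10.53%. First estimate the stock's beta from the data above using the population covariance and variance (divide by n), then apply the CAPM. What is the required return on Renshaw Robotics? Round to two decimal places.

10.24%

Mean R_i = (1.5 − 1.9 − 5.7 − 2.0 − 5.5 − 5.2 + 8.0 + 8.0) / 8 = -0.3500%
Mean R_m = (-1.5 + 2.4 − 1.2 − 6.3 − 6.1 − 3.7 + 4.9 + 6.6) / 8 = -0.6125%
Σ(R_i − R̄_i)(R_m − R̄_m) = 155.7050  ⇒  Cov = 155.7050 / 8 = 19.4631
Σ(R_m − R̄_m)² = 164.6088  ⇒  Var(R_m) = 164.6088 / 8 = 20.5761
β = Cov / Var(R_m) = 19.4631 / 20.5761 = 0.9459
MRP = 10.53% − 5.20% = 5.33%
E(R) = R_f + β × MRP = 5.20% + 0.9459 × 5.33% = 10.24%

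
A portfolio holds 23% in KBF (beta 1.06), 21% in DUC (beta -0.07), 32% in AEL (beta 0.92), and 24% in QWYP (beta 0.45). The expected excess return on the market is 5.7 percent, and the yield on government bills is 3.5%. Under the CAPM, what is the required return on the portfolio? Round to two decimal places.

β_P = Σ w_i β_i = 0.23×1.06 + 0.21×-0.07 + 0.32×0.92 + 0.24×0.45 = 0.6315
E(R_P) = R_f + β_P × MRP = 3.5% + 0.6315 × 5.7% = 7.10%

7.10%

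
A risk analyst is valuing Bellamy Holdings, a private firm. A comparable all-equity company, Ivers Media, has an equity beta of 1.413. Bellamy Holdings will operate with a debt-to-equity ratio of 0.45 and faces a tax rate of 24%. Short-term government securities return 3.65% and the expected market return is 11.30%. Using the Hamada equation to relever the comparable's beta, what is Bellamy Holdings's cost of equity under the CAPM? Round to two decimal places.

β_L = β_U × [1 + (1 − t)(D/E)] = 1.413 × [1 + (1 − 0.24) × 0.45]
    = 1.413 × [1 + 0.76 × 0.45] = 1.413 × 1.3420 = 1.8962
MRP = 11.30% − 3.65% = 7.65%
E(R) = R_f + β_L × MRP = 3.65% + 1.8962 × 7.65% = 18.16%

18.16%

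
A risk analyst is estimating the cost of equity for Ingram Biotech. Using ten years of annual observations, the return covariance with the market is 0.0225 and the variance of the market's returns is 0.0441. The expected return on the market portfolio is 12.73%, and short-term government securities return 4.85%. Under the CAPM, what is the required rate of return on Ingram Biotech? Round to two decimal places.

8.87%

β = Cov(R_i, R_m) / Var(R_m) = 0.0225 / 0.0441 = 0.5102
MRP = 12.73% − 4.85% = 7.88%
E(R) = R_f + β × MRP = 4.85% + 0.5102 × 7.88% = 8.87%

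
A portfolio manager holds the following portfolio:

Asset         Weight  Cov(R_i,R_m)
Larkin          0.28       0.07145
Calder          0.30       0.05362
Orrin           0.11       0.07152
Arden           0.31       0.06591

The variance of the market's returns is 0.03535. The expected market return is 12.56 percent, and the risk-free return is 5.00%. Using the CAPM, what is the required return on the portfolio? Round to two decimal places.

β_Larkin = 0.07145 / 0.03535 = 2.0212
β_Calder = 0.05362 / 0.03535 = 1.5168
β_Orrin = 0.07152 / 0.03535 = 2.0232
β_Arden = 0.06591 / 0.03535 = 1.8645
β_P = Σ w_i β_i = 0.28×2.0212 + 0.30×1.5168 + 0.11×2.0232 + 0.31×1.8645 = 1.8215
MRP = 12.56% − 5.00% = 7.56%
E(R_P) = R_f + β_P × MRP = 5.00% + 1.8215 × 7.56% = 18.77%

18.77%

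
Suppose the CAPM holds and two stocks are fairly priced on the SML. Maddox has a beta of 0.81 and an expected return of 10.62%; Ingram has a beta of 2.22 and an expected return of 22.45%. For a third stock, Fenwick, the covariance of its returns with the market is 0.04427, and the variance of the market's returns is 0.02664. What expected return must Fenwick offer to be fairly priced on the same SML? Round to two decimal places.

17.77%

MRP = (22.45% − 10.62%) / (2.22 − 0.81) = 8.3901%
R_f = 10.62% − 0.81 × 8.3901% = 3.8240%
β_Fenwick = Cov / Var(R_m) = 0.04427 / 0.02664 = 1.6618
E(R_Fenwick) = R_f + β × MRP = 3.8240% + 1.6618 × 8.3901% = 17.77%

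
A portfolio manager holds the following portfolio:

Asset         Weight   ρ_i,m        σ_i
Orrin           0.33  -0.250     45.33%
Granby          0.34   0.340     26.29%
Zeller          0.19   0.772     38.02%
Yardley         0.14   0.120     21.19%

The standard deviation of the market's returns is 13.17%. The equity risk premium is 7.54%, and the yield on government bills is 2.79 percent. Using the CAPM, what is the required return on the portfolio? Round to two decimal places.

β_Orrin = -0.250 × 45.33% / 13.17% = -0.8605
β_Granby = 0.340 × 26.29% / 13.17% = 0.6787
β_Zeller = 0.772 × 38.02% / 13.17% = 2.2287
β_Yardley = 0.120 × 21.19% / 13.17% = 0.1931
β_P = Σ w_i β_i = 0.33×-0.8605 + 0.34×0.6787 + 0.19×2.2287 + 0.14×0.1931 = 0.3973
E(R_P) = R_f + β_P × MRP = 2.79% + 0.3973 × 7.54% = 5.79%

5.79%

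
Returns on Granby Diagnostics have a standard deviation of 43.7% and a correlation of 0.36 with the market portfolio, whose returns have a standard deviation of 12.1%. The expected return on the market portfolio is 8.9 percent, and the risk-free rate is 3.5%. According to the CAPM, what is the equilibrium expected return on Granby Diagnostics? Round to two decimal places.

β = ρ × σ_i / σ_m = 0.36 × 43.7% / 12.1% = 1.3002
MRP = 8.9% − 3.5% = 5.40%
E(R) = 3.5% + 1.3002 × 5.4% = 10.52%

10.52%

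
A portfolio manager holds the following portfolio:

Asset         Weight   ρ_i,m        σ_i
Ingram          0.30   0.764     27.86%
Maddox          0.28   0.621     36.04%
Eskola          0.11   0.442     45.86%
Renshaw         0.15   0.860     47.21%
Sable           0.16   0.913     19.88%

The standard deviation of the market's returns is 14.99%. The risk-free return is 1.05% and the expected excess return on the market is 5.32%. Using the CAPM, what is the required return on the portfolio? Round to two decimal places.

9.52%

β_Ingram = 0.764 × 27.86% / 14.99% = 1.4199
β_Maddox = 0.621 × 36.04% / 14.99% = 1.4931
β_Eskola = 0.442 × 45.86% / 14.99% = 1.3522
β_Renshaw = 0.860 × 47.21% / 14.99% = 2.7085
β_Sable = 0.913 × 19.88% / 14.99% = 1.2108
β_P = Σ w_i β_i = 0.30×1.4199 + 0.28×1.4931 + 0.11×1.3522 + 0.15×2.7085 + 0.16×1.2108 = 1.5928
E(R_P) = R_f + β_P × MRP = 1.05% + 1.5928 × 5.32% = 9.52%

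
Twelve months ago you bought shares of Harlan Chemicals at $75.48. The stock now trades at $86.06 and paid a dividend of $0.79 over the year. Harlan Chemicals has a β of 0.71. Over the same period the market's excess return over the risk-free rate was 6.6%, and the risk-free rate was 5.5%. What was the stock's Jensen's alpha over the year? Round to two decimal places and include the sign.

Realised HPR = (P1 + D1 − P0) / P0 = (86.06 + 0.79 − 75.48) / 75.48 = 11.37 / 75.48 = 15.0636%
CAPM required = R_f + β·MRP = 5.5% + 0.71 × 6.6% = 10.1860%
α = realised − required = 15.0636% − 10.1860% = +4.88%

+4.88%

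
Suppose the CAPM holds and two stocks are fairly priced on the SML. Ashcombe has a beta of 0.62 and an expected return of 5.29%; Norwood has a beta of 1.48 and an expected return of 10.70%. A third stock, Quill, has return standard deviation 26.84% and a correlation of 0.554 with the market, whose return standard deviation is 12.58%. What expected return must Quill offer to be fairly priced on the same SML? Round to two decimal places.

MRP = (10.70% − 5.29%) / (1.48 − 0.62) = 6.2907%
R_f = 5.29% − 0.62 × 6.2907% = 1.3898%
β_Quill = ρ·σ_i/σ_m = 0.554 × 26.84 / 12.58 = 1.1820
E(R_Quill) = R_f + β × MRP = 1.3898% + 1.1820 × 6.2907% = 8.83%

8.83%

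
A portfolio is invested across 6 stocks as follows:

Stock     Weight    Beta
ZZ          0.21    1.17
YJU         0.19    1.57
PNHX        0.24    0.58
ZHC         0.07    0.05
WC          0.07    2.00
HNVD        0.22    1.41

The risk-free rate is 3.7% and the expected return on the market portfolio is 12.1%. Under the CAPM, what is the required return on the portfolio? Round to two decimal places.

β_P = Σ w_i β_i = 0.21×1.17 + 0.19×1.57 + 0.24×0.58 + 0.07×0.05 + 0.07×2.00 + 0.22×1.41 = 1.1369
MRP = 12.1% − 3.7% = 8.40%
E(R_P) = R_f + β_P × MRP = 3.7% + 1.1369 × 8.4% = 13.25%

13.25%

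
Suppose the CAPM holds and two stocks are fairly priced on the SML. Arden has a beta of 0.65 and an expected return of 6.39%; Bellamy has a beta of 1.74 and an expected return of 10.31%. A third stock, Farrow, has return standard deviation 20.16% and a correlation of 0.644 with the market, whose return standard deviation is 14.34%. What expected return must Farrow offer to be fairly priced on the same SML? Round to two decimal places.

MRP = (10.31% − 6.39%) / (1.74 − 0.65) = 3.5963%
R_f = 6.39% − 0.65 × 3.5963% = 4.0524%
β_Farrow = ρ·σ_i/σ_m = 0.644 × 20.16 / 14.34 = 0.9054
E(R_Farrow) = R_f + β × MRP = 4.0524% + 0.9054 × 3.5963% = 7.31%

7.31%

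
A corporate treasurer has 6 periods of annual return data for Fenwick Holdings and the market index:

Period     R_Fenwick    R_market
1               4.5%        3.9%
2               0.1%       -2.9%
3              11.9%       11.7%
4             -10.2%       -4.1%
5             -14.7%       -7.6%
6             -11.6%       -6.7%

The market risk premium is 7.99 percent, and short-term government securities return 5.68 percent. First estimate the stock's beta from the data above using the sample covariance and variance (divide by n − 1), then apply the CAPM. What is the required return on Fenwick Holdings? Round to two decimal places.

Mean R_i = (4.5 + 0.1 + 11.9 − 10.2 − 14.7 − 11.6) / 6 = -3.3333%
Mean R_m = (3.9 − 2.9 + 11.7 − 4.1 − 7.6 − 6.7) / 6 = -0.9500%
Σ(R_i − R̄_i)(R_m − R̄_m) = 368.7500  ⇒  Cov = 368.7500 / 5 = 73.7500
Σ(R_m − R̄_m)² = 274.5550  ⇒  Var(R_m) = 274.5550 / 5 = 54.9110
β = Cov / Var(R_m) = 73.7500 / 54.9110 = 1.3431
E(R) = R_f + β × MRP = 5.68% + 1.3431 × 7.99% = 16.41%

16.41%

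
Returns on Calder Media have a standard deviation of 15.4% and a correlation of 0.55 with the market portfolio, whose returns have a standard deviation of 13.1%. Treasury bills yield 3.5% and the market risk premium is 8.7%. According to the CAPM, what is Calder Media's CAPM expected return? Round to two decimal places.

β = ρ × σ_i / σ_m = 0.55 × 15.4% / 13.1% = 0.6466
E(R) = 3.5% + 0.6466 × 8.7% = 9.13%

9.13%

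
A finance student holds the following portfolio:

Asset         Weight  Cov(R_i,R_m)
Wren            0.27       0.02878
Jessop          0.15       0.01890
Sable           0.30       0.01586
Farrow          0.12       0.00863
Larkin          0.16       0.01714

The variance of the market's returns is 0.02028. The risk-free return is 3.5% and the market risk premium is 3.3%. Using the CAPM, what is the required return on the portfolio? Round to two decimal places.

6.61%

β_Wren = 0.02878 / 0.02028 = 1.4191
β_Jessop = 0.01890 / 0.02028 = 0.9320
β_Sable = 0.01586 / 0.02028 = 0.7821
β_Farrow = 0.00863 / 0.02028 = 0.4255
β_Larkin = 0.01714 / 0.02028 = 0.8452
β_P = Σ w_i β_i = 0.27×1.4191 + 0.15×0.9320 + 0.30×0.7821 + 0.12×0.4255 + 0.16×0.8452 = 0.9439
E(R_P) = R_f + β_P × MRP = 3.5% + 0.9439 × 3.3% = 6.61%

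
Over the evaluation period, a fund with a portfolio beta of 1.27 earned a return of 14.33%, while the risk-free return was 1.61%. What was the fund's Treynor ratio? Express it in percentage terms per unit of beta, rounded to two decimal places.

Treynor = (R_P − R_f) / β_P = (14.33% − 1.61%) / 1.2700 = 12.72% / 1.2700 = 10.02%

10.02%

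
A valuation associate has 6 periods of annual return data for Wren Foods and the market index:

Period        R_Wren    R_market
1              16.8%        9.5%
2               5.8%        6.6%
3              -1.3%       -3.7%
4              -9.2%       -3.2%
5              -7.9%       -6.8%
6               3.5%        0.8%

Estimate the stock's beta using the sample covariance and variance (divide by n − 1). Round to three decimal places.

Mean R_i = (16.8 + 5.8 − 1.3 − 9.2 − 7.9 + 3.5) / 6 = 1.2833%
Mean R_m = (9.5 + 6.6 − 3.7 − 3.2 − 6.8 + 0.8) / 6 = 0.5333%
Σ(R_i − R̄_i)(R_m − R̄_m) = 284.5433  ⇒  Cov = 284.5433 / 5 = 56.9087
Σ(R_m − R̄_m)² = 202.9133  ⇒  Var(R_m) = 202.9133 / 5 = 40.5827
β = Cov / Var(R_m) = 56.9087 / 40.5827 = 1.4023

1.402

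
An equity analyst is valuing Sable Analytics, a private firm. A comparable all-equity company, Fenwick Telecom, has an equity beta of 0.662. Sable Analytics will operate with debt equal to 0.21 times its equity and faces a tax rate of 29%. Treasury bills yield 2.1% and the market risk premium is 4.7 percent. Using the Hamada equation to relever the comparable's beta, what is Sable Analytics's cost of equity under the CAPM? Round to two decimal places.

5.68%

β_L = β_U × [1 + (1 − t)(D/E)] = 0.662 × [1 + (1 − 0.29) × 0.21]
    = 0.662 × [1 + 0.71 × 0.21] = 0.662 × 1.1491 = 0.7607
E(R) = R_f + β_L × MRP = 2.1% + 0.7607 × 4.7% = 5.68%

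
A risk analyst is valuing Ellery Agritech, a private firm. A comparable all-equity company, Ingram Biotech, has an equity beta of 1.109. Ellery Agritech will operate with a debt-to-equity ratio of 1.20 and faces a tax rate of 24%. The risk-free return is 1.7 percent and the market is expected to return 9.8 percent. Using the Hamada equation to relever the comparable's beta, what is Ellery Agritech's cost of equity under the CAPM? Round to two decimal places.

18.88%

β_L = β_U × [1 + (1 − t)(D/E)] = 1.109 × [1 + (1 − 0.24) × 1.20]
    = 1.109 × [1 + 0.76 × 1.20] = 1.109 × 1.9120 = 2.1204
MRP = 9.8% − 1.7% = 8.10%
E(R) = R_f + β_L × MRP = 1.7% + 2.1204 × 8.1% = 18.88%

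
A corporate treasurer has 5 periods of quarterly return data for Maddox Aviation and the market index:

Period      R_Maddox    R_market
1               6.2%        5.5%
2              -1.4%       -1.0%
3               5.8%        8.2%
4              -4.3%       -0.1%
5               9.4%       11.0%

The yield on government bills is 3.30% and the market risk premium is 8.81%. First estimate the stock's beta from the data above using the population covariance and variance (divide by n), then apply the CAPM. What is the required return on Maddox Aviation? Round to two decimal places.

12.49%

Mean R_i = (6.2 − 1.4 + 5.8 − 4.3 + 9.4) / 5 = 3.1400%
Mean R_m = (5.5 − 1.0 + 8.2 − 0.1 + 11.0) / 5 = 4.7200%
Σ(R_i − R̄_i)(R_m − R̄_m) = 112.7860  ⇒  Cov = 112.7860 / 5 = 22.5572
Σ(R_m − R̄_m)² = 108.1080  ⇒  Var(R_m) = 108.1080 / 5 = 21.6216
β = Cov / Var(R_m) = 22.5572 / 21.6216 = 1.0433
E(R) = R_f + β × MRP = 3.30% + 1.0433 × 8.81% = 12.49%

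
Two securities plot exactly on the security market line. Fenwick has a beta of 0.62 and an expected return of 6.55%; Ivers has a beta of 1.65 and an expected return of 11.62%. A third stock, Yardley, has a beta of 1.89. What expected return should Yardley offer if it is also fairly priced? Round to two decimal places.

MRP (SML slope) = (11.62% − 6.55%) / (1.65 − 0.62) = 5.07% / 1.03 = 4.9223%
R_f (intercept) = 6.55% − 0.62 × 4.9223% = 3.4982%
E(R_Yardley) = R_f + β × MRP = 3.4982% + 1.89 × 4.9223% = 12.80%

12.80%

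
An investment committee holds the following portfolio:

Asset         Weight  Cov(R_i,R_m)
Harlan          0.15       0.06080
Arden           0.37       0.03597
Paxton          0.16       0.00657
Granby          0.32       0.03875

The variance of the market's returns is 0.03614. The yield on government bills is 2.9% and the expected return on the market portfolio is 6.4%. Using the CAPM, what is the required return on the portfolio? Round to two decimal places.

β_Harlan = 0.06080 / 0.03614 = 1.6823
β_Arden = 0.03597 / 0.03614 = 0.9953
β_Paxton = 0.00657 / 0.03614 = 0.1818
β_Granby = 0.03875 / 0.03614 = 1.0722
β_P = Σ w_i β_i = 0.15×1.6823 + 0.37×0.9953 + 0.16×0.1818 + 0.32×1.0722 = 0.9928
MRP = 6.4% − 2.9% = 3.50%
E(R_P) = R_f + β_P × MRP = 2.9% + 0.9928 × 3.5% = 6.37%

6.37%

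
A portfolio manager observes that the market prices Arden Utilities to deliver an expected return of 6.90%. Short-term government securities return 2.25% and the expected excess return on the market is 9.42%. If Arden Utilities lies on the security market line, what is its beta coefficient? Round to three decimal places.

β = (E(R) − R_f) / MRP = (6.90% − 2.25%) / 9.42% = 4.65% / 9.42% = 0.494

0.494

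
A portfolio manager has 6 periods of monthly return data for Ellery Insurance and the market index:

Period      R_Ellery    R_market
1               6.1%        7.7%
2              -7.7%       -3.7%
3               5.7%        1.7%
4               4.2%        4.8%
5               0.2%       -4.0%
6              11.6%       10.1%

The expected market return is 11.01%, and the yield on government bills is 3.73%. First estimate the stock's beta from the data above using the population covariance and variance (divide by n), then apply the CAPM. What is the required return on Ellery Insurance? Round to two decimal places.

10.80%

Mean R_i = (6.1 − 7.7 + 5.7 + 4.2 + 0.2 + 11.6) / 6 = 3.3500%
Mean R_m = (7.7 − 3.7 + 1.7 + 4.8 − 4.0 + 10.1) / 6 = 2.7667%
Σ(R_i − R̄_i)(R_m − R̄_m) = 166.0600  ⇒  Cov = 166.0600 / 6 = 27.6767
Σ(R_m − R̄_m)² = 170.9933  ⇒  Var(R_m) = 170.9933 / 6 = 28.4989
β = Cov / Var(R_m) = 27.6767 / 28.4989 = 0.9711
MRP = 11.01% − 3.73% = 7.28%
E(R) = R_f + β × MRP = 3.73% + 0.9711 × 7.28% = 10.80%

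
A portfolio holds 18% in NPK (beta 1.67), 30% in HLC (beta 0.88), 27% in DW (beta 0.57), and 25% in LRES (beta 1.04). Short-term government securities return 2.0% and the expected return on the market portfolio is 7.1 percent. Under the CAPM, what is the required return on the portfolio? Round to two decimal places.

6.99%

β_P = Σ w_i β_i = 0.18×1.67 + 0.30×0.88 + 0.27×0.57 + 0.25×1.04 = 0.9785
MRP = 7.1% − 2.0% = 5.10%
E(R_P) = R_f + β_P × MRP = 2.0% + 0.9785 × 5.1% = 6.99%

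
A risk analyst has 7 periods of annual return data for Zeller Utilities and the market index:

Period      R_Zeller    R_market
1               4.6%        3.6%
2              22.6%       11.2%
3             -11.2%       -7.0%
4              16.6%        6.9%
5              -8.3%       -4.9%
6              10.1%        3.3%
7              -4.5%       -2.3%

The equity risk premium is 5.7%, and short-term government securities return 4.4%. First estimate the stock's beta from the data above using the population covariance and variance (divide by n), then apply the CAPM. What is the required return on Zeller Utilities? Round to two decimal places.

15.44%

Mean R_i = (4.6 + 22.6 − 11.2 + 16.6 − 8.3 + 10.1 − 4.5) / 7 = 4.2714%
Mean R_m = (3.6 + 11.2 − 7.0 + 6.9 − 4.9 + 3.3 − 2.3) / 7 = 1.5429%
Σ(R_i − R̄_i)(R_m − R̄_m) = 500.8386  ⇒  Cov = 500.8386 / 7 = 71.5484
Σ(R_m − R̄_m)² = 258.5371  ⇒  Var(R_m) = 258.5371 / 7 = 36.9339
β = Cov / Var(R_m) = 71.5484 / 36.9339 = 1.9372
E(R) = R_f + β × MRP = 4.4% + 1.9372 × 5.7% = 15.44%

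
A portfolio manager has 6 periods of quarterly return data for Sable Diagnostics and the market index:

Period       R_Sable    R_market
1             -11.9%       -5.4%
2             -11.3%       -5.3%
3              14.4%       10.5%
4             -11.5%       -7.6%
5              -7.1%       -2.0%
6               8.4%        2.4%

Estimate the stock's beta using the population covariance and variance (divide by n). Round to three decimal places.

1.654

Mean R_i = (-11.9 − 11.3 + 14.4 − 11.5 − 7.1 + 8.4) / 6 = -3.1667%
Mean R_m = (-5.4 − 5.3 + 10.5 − 7.6 − 2.0 + 2.4) / 6 = -1.2333%
Σ(R_i − R̄_i)(R_m − R̄_m) = 373.6767  ⇒  Cov = 373.6767 / 6 = 62.2795
Σ(R_m − R̄_m)² = 225.8933  ⇒  Var(R_m) = 225.8933 / 6 = 37.6489
β = Cov / Var(R_m) = 62.2795 / 37.6489 = 1.6542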